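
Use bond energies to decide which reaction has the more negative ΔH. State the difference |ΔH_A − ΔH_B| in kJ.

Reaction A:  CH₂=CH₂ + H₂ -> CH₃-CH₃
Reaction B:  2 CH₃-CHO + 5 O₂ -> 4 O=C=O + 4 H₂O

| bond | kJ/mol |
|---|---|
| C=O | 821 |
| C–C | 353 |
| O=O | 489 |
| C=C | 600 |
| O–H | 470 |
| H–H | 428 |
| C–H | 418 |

Reaction A:
  Bonds broken (reactants):
    C–H: 4 × 418 = 1672
    C=C: 1 × 600 = 600
    H–H: 1 × 428 = 428
    Σ(broken) = 2700 kJ
  Bonds formed (products):
    C–C: 1 × 353 = 353
    C–H: 6 × 418 = 2508
    Σ(formed) = 2861 kJ
  ΔH_A = 2700 − 2861 = −161 kJ
Reaction B:
  Bonds broken (reactants):
    C–C: 2 × 353 = 706
    C–H: 8 × 418 = 3344
    C=O: 2 × 821 = 1642
    O=O: 5 × 489 = 2445
    Σ(broken) = 8137 kJ
  Bonds formed (products):
    C=O: 8 × 821 = 6568
    O–H: 8 × 470 = 3760
    Σ(formed) = 10328 kJ
  ΔH_B = 8137 − 10328 = −2191 kJ
ΔH_A − ΔH_B = +2030 kJ, so reaction B has the more negative ΔH; |ΔH_A − ΔH_B| = 2030 kJ.

Reaction B, by 2030 kJ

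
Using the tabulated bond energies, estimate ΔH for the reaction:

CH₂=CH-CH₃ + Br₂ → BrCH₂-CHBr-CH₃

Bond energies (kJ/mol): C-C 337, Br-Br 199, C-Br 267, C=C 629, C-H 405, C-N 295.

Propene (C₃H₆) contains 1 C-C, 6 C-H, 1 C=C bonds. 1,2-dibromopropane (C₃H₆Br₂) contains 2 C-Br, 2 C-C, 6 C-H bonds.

ΔH ≈ −43 kJ

Bonds broken (reactants):
  Br-Br: 1 × 199 = 199
  C-C: 1 × 337 = 337
  C-H: 6 × 405 = 2430
  C=C: 1 × 629 = 629
  Σ(broken) = 3595 kJ
Bonds formed (products):
  C-Br: 2 × 267 = 534
  C-C: 2 × 337 = 674
  C-H: 6 × 405 = 2430
  Σ(formed) = 3638 kJ
ΔH = Σ(broken) − Σ(formed) = 3595 − 3638 = −43 kJ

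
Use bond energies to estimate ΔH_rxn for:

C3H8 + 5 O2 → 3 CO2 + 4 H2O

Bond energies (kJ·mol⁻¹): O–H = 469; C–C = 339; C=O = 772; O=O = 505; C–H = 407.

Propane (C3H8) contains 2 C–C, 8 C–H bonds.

ΔH ≈ −1925 kJ

Bonds broken (reactants):
  C–C: 2 × 339 = 678
  C–H: 8 × 407 = 3256
  O=O: 5 × 505 = 2525
  Σ(broken) = 6459 kJ
Bonds formed (products):
  C=O: 6 × 772 = 4632
  O–H: 8 × 469 = 3752
  Σ(formed) = 8384 kJ
ΔH = Σ(broken) − Σ(formed) = 6459 − 8384 = −1925 kJ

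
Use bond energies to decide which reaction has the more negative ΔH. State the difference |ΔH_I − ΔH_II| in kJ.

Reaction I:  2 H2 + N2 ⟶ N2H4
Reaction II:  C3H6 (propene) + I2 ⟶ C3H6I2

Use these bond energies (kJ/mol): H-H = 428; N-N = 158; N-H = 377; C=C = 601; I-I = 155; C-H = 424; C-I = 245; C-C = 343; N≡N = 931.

Reaction II, by 198 kJ

Reaction I:
  Bonds broken (reactants):
    H-H: 2 × 428 = 856
    N≡N: 1 × 931 = 931
    Σ(broken) = 1787 kJ
  Bonds formed (products):
    N-H: 4 × 377 = 1508
    N-N: 1 × 158 = 158
    Σ(formed) = 1666 kJ
  ΔH_I = 1787 − 1666 = +121 kJ
Reaction II:
  Bonds broken (reactants):
    C-C: 1 × 343 = 343
    C-H: 6 × 424 = 2544
    C=C: 1 × 601 = 601
    I-I: 1 × 155 = 155
    Σ(broken) = 3643 kJ
  Bonds formed (products):
    C-C: 2 × 343 = 686
    C-H: 6 × 424 = 2544
    C-I: 2 × 245 = 490
    Σ(formed) = 3720 kJ
  ΔH_II = 3643 − 3720 = −77 kJ
ΔH_I − ΔH_II = +198 kJ, so reaction II has the more negative ΔH; |ΔH_I − ΔH_II| = 198 kJ.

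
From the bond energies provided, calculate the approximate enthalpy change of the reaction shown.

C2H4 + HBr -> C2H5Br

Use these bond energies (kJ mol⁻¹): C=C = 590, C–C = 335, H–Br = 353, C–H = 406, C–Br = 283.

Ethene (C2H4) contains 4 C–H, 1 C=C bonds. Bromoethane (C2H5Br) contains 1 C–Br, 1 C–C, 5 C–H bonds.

Bonds broken (reactants):
  C–H: 4 × 406 = 1624
  C=C: 1 × 590 = 590
  H–Br: 1 × 353 = 353
  Σ(broken) = 2567 kJ
Bonds formed (products):
  C–Br: 1 × 283 = 283
  C–C: 1 × 335 = 335
  C–H: 5 × 406 = 2030
  Σ(formed) = 2648 kJ
ΔH = Σ(broken) − Σ(formed) = 2567 − 2648 = −81 kJ

ΔH ≈ −81 kJ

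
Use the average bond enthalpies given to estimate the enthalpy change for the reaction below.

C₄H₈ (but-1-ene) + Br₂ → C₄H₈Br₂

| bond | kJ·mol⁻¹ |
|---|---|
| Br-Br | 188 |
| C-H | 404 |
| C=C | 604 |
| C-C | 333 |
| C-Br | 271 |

ΔH ≈ −83 kJ

Bonds broken (reactants):
  Br-Br: 1 × 188 = 188
  C-C: 2 × 333 = 666
  C-H: 8 × 404 = 3232
  C=C: 1 × 604 = 604
  Σ(broken) = 4690 kJ
Bonds formed (products):
  C-Br: 2 × 271 = 542
  C-C: 3 × 333 = 999
  C-H: 8 × 404 = 3232
  Σ(formed) = 4773 kJ
ΔH = Σ(broken) − Σ(formed) = 4690 − 4773 = −83 kJ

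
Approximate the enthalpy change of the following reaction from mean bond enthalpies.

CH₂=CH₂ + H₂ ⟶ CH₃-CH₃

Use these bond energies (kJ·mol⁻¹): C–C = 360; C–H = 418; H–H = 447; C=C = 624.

Bonds broken (reactants):
  C–H: 4 × 418 = 1672
  C=C: 1 × 624 = 624
  H–H: 1 × 447 = 447
  Σ(broken) = 2743 kJ
Bonds formed (products):
  C–C: 1 × 360 = 360
  C–H: 6 × 418 = 2508
  Σ(formed) = 2868 kJ
ΔH = Σ(broken) − Σ(formed) = 2743 − 2868 = −125 kJ

ΔH ≈ −125 kJ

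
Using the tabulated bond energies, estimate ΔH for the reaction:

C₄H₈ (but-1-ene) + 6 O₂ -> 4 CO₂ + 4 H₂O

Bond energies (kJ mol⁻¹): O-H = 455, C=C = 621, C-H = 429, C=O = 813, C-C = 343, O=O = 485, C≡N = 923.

Bonds broken (reactants):
  C-C: 2 × 343 = 686
  C-H: 8 × 429 = 3432
  C=C: 1 × 621 = 621
  O=O: 6 × 485 = 2910
  Σ(broken) = 7649 kJ
Bonds formed (products):
  C=O: 8 × 813 = 6504
  O-H: 8 × 455 = 3640
  Σ(formed) = 10144 kJ
ΔH = Σ(broken) − Σ(formed) = 7649 − 10144 = −2495 kJ

ΔH ≈ −2495 kJ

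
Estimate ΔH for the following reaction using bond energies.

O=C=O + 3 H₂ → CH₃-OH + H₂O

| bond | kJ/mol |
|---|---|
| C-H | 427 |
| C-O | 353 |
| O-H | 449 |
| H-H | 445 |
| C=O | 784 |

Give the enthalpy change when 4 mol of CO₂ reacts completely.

Bonds broken (reactants):
  C=O: 2 × 784 = 1568
  H-H: 3 × 445 = 1335
  Σ(broken) = 2903 kJ
Bonds formed (products):
  C-H: 3 × 427 = 1281
  C-O: 1 × 353 = 353
  O-H: 3 × 449 = 1347
  Σ(formed) = 2981 kJ
ΔH = Σ(broken) − Σ(formed) = 2903 − 2981 = −78 kJ
For 4× the reaction as written: 4 × (−78) = −312 kJ

ΔH = −312 kJ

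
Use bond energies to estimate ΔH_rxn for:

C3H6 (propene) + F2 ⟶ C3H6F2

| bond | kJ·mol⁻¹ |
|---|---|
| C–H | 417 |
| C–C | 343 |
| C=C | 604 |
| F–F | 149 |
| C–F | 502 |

ΔH ≈ −594 kJ

Bonds broken (reactants):
  C–C: 1 × 343 = 343
  C–H: 6 × 417 = 2502
  C=C: 1 × 604 = 604
  F–F: 1 × 149 = 149
  Σ(broken) = 3598 kJ
Bonds formed (products):
  C–C: 2 × 343 = 686
  C–F: 2 × 502 = 1004
  C–H: 6 × 417 = 2502
  Σ(formed) = 4192 kJ
ΔH = Σ(broken) − Σ(formed) = 3598 − 4192 = −594 kJ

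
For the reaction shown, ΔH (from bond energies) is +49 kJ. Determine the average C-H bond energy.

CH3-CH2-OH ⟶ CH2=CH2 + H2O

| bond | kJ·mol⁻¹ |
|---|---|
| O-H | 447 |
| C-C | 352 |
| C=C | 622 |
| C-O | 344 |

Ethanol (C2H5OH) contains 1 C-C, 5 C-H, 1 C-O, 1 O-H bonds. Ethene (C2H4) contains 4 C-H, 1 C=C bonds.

Let D be the C-H bond energy.
Σ(broken) = 1×352 + 5×D + 1×344 + 1×447 = 1143 + 5D
Σ(formed) = 4×D + 1×622 + 2×447 = 1516 + 4D
ΔH = Σ(broken) − Σ(formed) = (1143 + 5D) − (1516 + 4D) = −373 + D
Setting this equal to +49 kJ gives D = 422 kJ/mol.

D(C-H) ≈ 422 kJ/mol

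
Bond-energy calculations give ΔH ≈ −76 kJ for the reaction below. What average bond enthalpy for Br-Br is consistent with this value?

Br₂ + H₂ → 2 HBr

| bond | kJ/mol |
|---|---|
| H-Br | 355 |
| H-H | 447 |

D(Br-Br) ≈ 187 kJ/mol

Let D be the Br-Br bond energy.
Σ(broken) = 1×D + 1×447 = 447 + D
Σ(formed) = 2×355 = 710
ΔH = Σ(broken) − Σ(formed) = (447 + D) − (710) = −263 + D
Setting this equal to −76 kJ gives D = 187 kJ/mol.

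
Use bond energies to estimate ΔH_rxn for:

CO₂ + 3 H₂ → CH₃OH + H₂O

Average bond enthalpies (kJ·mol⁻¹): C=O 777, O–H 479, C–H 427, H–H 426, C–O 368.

Bonds broken (reactants):
  C=O: 2 × 777 = 1554
  H–H: 3 × 426 = 1278
  Σ(broken) = 2832 kJ
Bonds formed (products):
  C–H: 3 × 427 = 1281
  C–O: 1 × 368 = 368
  O–H: 3 × 479 = 1437
  Σ(formed) = 3086 kJ
ΔH = Σ(broken) − Σ(formed) = 2832 − 3086 = −254 kJ

ΔH ≈ −254 kJ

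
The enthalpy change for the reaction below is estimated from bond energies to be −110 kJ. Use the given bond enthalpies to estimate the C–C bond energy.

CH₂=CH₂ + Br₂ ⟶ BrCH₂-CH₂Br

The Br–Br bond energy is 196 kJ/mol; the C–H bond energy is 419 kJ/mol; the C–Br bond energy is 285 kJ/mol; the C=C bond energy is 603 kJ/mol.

D(C–C) ≈ 339 kJ/mol

Let D be the C–C bond energy.
Σ(broken) = 1×196 + 4×419 + 1×603 = 2475
Σ(formed) = 2×285 + 1×D + 4×419 = 2246 + D
ΔH = Σ(broken) − Σ(formed) = (2475) − (2246 + D) = +229 − D
Setting this equal to −110 kJ gives D = 339 kJ/mol.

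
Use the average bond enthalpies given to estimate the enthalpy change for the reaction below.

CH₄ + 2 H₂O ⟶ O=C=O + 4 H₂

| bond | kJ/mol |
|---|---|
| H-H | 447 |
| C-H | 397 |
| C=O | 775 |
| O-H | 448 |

ΔH ≈ +42 kJ

Bonds broken (reactants):
  C-H: 4 × 397 = 1588
  O-H: 4 × 448 = 1792
  Σ(broken) = 3380 kJ
Bonds formed (products):
  C=O: 2 × 775 = 1550
  H-H: 4 × 447 = 1788
  Σ(formed) = 3338 kJ
ΔH = Σ(broken) − Σ(formed) = 3380 − 3338 = +42 kJ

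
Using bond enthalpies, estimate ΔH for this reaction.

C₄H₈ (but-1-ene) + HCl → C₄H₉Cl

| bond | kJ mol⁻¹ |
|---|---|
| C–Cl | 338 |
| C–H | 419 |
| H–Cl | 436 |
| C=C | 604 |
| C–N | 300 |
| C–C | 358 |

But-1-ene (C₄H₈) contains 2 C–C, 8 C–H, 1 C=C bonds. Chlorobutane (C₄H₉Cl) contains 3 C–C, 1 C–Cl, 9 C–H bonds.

Bonds broken (reactants):
  C–C: 2 × 358 = 716
  C–H: 8 × 419 = 3352
  C=C: 1 × 604 = 604
  H–Cl: 1 × 436 = 436
  Σ(broken) = 5108 kJ
Bonds formed (products):
  C–C: 3 × 358 = 1074
  C–Cl: 1 × 338 = 338
  C–H: 9 × 419 = 3771
  Σ(formed) = 5183 kJ
ΔH = Σ(broken) − Σ(formed) = 5108 − 5183 = −75 kJ

ΔH ≈ −75 kJ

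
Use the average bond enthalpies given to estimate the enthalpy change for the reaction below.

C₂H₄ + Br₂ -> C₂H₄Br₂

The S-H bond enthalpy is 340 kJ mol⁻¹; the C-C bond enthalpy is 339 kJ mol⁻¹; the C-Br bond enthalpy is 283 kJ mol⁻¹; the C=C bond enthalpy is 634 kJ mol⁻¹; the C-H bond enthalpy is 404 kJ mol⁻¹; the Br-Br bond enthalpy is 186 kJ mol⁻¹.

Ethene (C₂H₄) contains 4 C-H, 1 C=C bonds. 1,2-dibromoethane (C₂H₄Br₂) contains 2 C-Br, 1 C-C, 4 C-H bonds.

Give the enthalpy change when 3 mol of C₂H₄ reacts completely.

Bonds broken (reactants):
  Br-Br: 1 × 186 = 186
  C-H: 4 × 404 = 1616
  C=C: 1 × 634 = 634
  Σ(broken) = 2436 kJ
Bonds formed (products):
  C-Br: 2 × 283 = 566
  C-C: 1 × 339 = 339
  C-H: 4 × 404 = 1616
  Σ(formed) = 2521 kJ
ΔH = Σ(broken) − Σ(formed) = 2436 − 2521 = −85 kJ
For 3× the reaction as written: 3 × (−85) = −255 kJ

ΔH = −255 kJ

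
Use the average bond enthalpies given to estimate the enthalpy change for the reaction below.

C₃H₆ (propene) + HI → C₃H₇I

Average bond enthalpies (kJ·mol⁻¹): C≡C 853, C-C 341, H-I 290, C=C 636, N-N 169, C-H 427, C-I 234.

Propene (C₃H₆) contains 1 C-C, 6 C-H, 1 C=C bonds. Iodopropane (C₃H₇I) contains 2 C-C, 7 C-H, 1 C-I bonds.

ΔH ≈ −76 kJ

Bonds broken (reactants):
  C-C: 1 × 341 = 341
  C-H: 6 × 427 = 2562
  C=C: 1 × 636 = 636
  H-I: 1 × 290 = 290
  Σ(broken) = 3829 kJ
Bonds formed (products):
  C-C: 2 × 341 = 682
  C-H: 7 × 427 = 2989
  C-I: 1 × 234 = 234
  Σ(formed) = 3905 kJ
ΔH = Σ(broken) − Σ(formed) = 3829 − 3905 = −76 kJ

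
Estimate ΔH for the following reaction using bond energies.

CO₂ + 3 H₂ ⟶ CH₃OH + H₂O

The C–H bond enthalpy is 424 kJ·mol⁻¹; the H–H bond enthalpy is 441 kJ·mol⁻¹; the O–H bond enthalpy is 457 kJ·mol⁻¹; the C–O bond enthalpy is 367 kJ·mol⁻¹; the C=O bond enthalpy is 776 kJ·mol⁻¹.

ΔH ≈ −135 kJ

Bonds broken (reactants):
  C=O: 2 × 776 = 1552
  H–H: 3 × 441 = 1323
  Σ(broken) = 2875 kJ
Bonds formed (products):
  C–H: 3 × 424 = 1272
  C–O: 1 × 367 = 367
  O–H: 3 × 457 = 1371
  Σ(formed) = 3010 kJ
ΔH = Σ(broken) − Σ(formed) = 2875 − 3010 = −135 kJ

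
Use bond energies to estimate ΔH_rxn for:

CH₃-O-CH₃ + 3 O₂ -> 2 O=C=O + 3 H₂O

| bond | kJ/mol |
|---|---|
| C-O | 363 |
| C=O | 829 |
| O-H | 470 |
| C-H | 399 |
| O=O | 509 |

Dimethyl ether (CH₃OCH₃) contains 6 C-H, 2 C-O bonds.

Bonds broken (reactants):
  C-H: 6 × 399 = 2394
  C-O: 2 × 363 = 726
  O=O: 3 × 509 = 1527
  Σ(broken) = 4647 kJ
Bonds formed (products):
  C=O: 4 × 829 = 3316
  O-H: 6 × 470 = 2820
  Σ(formed) = 6136 kJ
ΔH = Σ(broken) − Σ(formed) = 4647 − 6136 = −1489 kJ

ΔH ≈ −1489 kJ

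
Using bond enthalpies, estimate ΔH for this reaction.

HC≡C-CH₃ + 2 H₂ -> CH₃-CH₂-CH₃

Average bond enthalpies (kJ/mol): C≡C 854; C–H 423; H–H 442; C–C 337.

Bonds broken (reactants):
  C≡C: 1 × 854 = 854
  C–C: 1 × 337 = 337
  C–H: 4 × 423 = 1692
  H–H: 2 × 442 = 884
  Σ(broken) = 3767 kJ
Bonds formed (products):
  C–C: 2 × 337 = 674
  C–H: 8 × 423 = 3384
  Σ(formed) = 4058 kJ
ΔH = Σ(broken) − Σ(formed) = 3767 − 4058 = −291 kJ

ΔH ≈ −291 kJ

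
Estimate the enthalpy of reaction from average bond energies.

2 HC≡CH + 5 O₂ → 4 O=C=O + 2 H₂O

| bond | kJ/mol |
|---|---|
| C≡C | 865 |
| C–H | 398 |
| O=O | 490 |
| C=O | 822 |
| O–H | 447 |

ΔH ≈ −2592 kJ

Bonds broken (reactants):
  C≡C: 2 × 865 = 1730
  C–H: 4 × 398 = 1592
  O=O: 5 × 490 = 2450
  Σ(broken) = 5772 kJ
Bonds formed (products):
  C=O: 8 × 822 = 6576
  O–H: 4 × 447 = 1788
  Σ(formed) = 8364 kJ
ΔH = Σ(broken) − Σ(formed) = 5772 − 8364 = −2592 kJ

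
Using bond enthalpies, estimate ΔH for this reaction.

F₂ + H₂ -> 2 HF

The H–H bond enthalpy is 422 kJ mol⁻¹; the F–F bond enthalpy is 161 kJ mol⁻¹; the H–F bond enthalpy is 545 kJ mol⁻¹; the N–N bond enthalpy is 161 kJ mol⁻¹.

Bonds broken (reactants):
  F–F: 1 × 161 = 161
  H–H: 1 × 422 = 422
  Σ(broken) = 583 kJ
Bonds formed (products):
  H–F: 2 × 545 = 1090
  Σ(formed) = 1090 kJ
ΔH = Σ(broken) − Σ(formed) = 583 − 1090 = −507 kJ

ΔH ≈ −507 kJ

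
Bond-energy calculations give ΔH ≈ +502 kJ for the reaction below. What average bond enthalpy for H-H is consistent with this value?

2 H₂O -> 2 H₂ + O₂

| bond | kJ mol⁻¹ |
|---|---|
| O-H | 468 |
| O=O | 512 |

Let D be the H-H bond energy.
Σ(broken) = 4×468 = 1872
Σ(formed) = 2×D + 1×512 = 512 + 2D
ΔH = Σ(broken) − Σ(formed) = (1872) − (512 + 2D) = +1360 − 2D
Setting this equal to +502 kJ gives 2D = 858, so D = 429 kJ/mol.

D(H-H) ≈ 429 kJ/mol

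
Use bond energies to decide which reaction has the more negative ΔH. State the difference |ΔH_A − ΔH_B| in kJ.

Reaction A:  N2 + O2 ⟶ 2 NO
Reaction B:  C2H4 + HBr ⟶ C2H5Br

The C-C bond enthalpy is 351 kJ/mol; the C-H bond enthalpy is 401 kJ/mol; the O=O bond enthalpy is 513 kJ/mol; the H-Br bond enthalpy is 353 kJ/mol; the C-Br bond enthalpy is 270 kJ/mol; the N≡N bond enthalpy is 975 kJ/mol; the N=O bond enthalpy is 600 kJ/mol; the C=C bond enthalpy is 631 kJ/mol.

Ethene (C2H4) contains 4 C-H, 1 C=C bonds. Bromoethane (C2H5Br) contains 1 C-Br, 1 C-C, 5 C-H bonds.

Reaction A:
  Bonds broken (reactants):
    N≡N: 1 × 975 = 975
    O=O: 1 × 513 = 513
    Σ(broken) = 1488 kJ
  Bonds formed (products):
    N=O: 2 × 600 = 1200
    Σ(formed) = 1200 kJ
  ΔH_A = 1488 − 1200 = +288 kJ
Reaction B:
  Bonds broken (reactants):
    C-H: 4 × 401 = 1604
    C=C: 1 × 631 = 631
    H-Br: 1 × 353 = 353
    Σ(broken) = 2588 kJ
  Bonds formed (products):
    C-Br: 1 × 270 = 270
    C-C: 1 × 351 = 351
    C-H: 5 × 401 = 2005
    Σ(formed) = 2626 kJ
  ΔH_B = 2588 − 2626 = −38 kJ
ΔH_A − ΔH_B = +326 kJ, so reaction B has the more negative ΔH; |ΔH_A − ΔH_B| = 326 kJ.

Reaction B, by 326 kJ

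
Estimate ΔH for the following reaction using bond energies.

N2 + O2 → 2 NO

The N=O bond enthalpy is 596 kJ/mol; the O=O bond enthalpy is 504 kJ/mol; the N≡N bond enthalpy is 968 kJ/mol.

Bonds broken (reactants):
  N≡N: 1 × 968 = 968
  O=O: 1 × 504 = 504
  Σ(broken) = 1472 kJ
Bonds formed (products):
  N=O: 2 × 596 = 1192
  Σ(formed) = 1192 kJ
ΔH = Σ(broken) − Σ(formed) = 1472 − 1192 = +280 kJ

ΔH ≈ +280 kJ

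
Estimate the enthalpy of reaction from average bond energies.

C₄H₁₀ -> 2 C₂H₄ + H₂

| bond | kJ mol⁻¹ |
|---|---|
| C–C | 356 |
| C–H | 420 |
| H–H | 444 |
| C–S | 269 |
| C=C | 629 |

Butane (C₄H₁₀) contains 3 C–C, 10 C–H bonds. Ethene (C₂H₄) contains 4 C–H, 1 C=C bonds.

ΔH ≈ +206 kJ

Bonds broken (reactants):
  C–C: 3 × 356 = 1068
  C–H: 10 × 420 = 4200
  Σ(broken) = 5268 kJ
Bonds formed (products):
  C–H: 8 × 420 = 3360
  C=C: 2 × 629 = 1258
  H–H: 1 × 444 = 444
  Σ(formed) = 5062 kJ
ΔH = Σ(broken) − Σ(formed) = 5268 − 5062 = +206 kJ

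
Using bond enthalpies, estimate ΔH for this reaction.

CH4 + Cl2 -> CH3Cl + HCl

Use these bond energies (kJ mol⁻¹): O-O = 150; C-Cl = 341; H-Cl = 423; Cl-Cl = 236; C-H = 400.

ΔH ≈ −128 kJ

Bonds broken (reactants):
  C-H: 4 × 400 = 1600
  Cl-Cl: 1 × 236 = 236
  Σ(broken) = 1836 kJ
Bonds formed (products):
  C-Cl: 1 × 341 = 341
  C-H: 3 × 400 = 1200
  H-Cl: 1 × 423 = 423
  Σ(formed) = 1964 kJ
ΔH = Σ(broken) − Σ(formed) = 1836 − 1964 = −128 kJ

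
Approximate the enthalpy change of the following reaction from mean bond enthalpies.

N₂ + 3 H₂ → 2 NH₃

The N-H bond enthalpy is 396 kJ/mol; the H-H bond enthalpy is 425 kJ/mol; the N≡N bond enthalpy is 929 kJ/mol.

ΔH ≈ −172 kJ

Bonds broken (reactants):
  H-H: 3 × 425 = 1275
  N≡N: 1 × 929 = 929
  Σ(broken) = 2204 kJ
Bonds formed (products):
  N-H: 6 × 396 = 2376
  Σ(formed) = 2376 kJ
ΔH = Σ(broken) − Σ(formed) = 2204 − 2376 = −172 kJ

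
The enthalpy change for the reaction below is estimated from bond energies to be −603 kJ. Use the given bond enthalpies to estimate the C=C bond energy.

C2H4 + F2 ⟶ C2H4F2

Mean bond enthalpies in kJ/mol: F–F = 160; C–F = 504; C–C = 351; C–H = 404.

Let D be the C=C bond energy.
Σ(broken) = 4×404 + 1×D + 1×160 = 1776 + D
Σ(formed) = 1×351 + 2×504 + 4×404 = 2975
ΔH = Σ(broken) − Σ(formed) = (1776 + D) − (2975) = −1199 + D
Setting this equal to −603 kJ gives D = 596 kJ/mol.

D(C=C) ≈ 596 kJ/mol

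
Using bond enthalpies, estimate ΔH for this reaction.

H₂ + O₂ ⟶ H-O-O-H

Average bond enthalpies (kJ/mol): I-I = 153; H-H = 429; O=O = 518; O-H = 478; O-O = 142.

Bonds broken (reactants):
  H-H: 1 × 429 = 429
  O=O: 1 × 518 = 518
  Σ(broken) = 947 kJ
Bonds formed (products):
  O-H: 2 × 478 = 956
  O-O: 1 × 142 = 142
  Σ(formed) = 1098 kJ
ΔH = Σ(broken) − Σ(formed) = 947 − 1098 = −151 kJ

ΔH ≈ −151 kJ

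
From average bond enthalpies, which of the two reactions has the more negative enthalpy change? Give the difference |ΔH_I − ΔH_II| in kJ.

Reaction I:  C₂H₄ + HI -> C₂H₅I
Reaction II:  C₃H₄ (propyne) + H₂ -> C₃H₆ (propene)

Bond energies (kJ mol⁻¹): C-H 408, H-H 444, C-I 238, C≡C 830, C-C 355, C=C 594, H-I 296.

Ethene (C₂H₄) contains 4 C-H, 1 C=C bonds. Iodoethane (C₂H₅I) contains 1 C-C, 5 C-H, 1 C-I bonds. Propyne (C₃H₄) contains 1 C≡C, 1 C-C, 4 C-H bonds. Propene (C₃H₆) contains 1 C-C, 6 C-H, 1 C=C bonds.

Reaction II, by 25 kJ

Reaction I:
  Bonds broken (reactants):
    C-H: 4 × 408 = 1632
    C=C: 1 × 594 = 594
    H-I: 1 × 296 = 296
    Σ(broken) = 2522 kJ
  Bonds formed (products):
    C-C: 1 × 355 = 355
    C-H: 5 × 408 = 2040
    C-I: 1 × 238 = 238
    Σ(formed) = 2633 kJ
  ΔH_I = 2522 − 2633 = −111 kJ
Reaction II:
  Bonds broken (reactants):
    C≡C: 1 × 830 = 830
    C-C: 1 × 355 = 355
    C-H: 4 × 408 = 1632
    H-H: 1 × 444 = 444
    Σ(broken) = 3261 kJ
  Bonds formed (products):
    C-C: 1 × 355 = 355
    C-H: 6 × 408 = 2448
    C=C: 1 × 594 = 594
    Σ(formed) = 3397 kJ
  ΔH_II = 3261 − 3397 = −136 kJ
ΔH_I − ΔH_II = +25 kJ, so reaction II has the more negative ΔH; |ΔH_I − ΔH_II| = 25 kJ.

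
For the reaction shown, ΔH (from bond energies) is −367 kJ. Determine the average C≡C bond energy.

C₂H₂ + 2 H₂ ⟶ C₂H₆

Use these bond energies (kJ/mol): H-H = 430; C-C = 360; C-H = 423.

Let D be the C≡C bond energy.
Σ(broken) = 1×D + 2×423 + 2×430 = 1706 + D
Σ(formed) = 1×360 + 6×423 = 2898
ΔH = Σ(broken) − Σ(formed) = (1706 + D) − (2898) = −1192 + D
Setting this equal to −367 kJ gives D = 825 kJ/mol.

D(C≡C) ≈ 825 kJ/mol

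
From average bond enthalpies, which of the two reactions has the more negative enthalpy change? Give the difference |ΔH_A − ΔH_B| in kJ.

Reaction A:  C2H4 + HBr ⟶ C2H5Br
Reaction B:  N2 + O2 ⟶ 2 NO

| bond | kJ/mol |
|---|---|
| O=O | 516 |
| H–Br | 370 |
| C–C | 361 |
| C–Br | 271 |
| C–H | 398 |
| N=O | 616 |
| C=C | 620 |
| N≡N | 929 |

Reaction A, by 253 kJ

Reaction A:
  Bonds broken (reactants):
    C–H: 4 × 398 = 1592
    C=C: 1 × 620 = 620
    H–Br: 1 × 370 = 370
    Σ(broken) = 2582 kJ
  Bonds formed (products):
    C–Br: 1 × 271 = 271
    C–C: 1 × 361 = 361
    C–H: 5 × 398 = 1990
    Σ(formed) = 2622 kJ
  ΔH_A = 2582 − 2622 = −40 kJ
Reaction B:
  Bonds broken (reactants):
    N≡N: 1 × 929 = 929
    O=O: 1 × 516 = 516
    Σ(broken) = 1445 kJ
  Bonds formed (products):
    N=O: 2 × 616 = 1232
    Σ(formed) = 1232 kJ
  ΔH_B = 1445 − 1232 = +213 kJ
ΔH_A − ΔH_B = −253 kJ, so reaction A has the more negative ΔH; |ΔH_A − ΔH_B| = 253 kJ.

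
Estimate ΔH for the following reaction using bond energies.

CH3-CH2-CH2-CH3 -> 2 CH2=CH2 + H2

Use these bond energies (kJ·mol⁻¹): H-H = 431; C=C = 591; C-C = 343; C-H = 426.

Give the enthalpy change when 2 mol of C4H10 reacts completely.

Bonds broken (reactants):
  C-C: 3 × 343 = 1029
  C-H: 10 × 426 = 4260
  Σ(broken) = 5289 kJ
Bonds formed (products):
  C-H: 8 × 426 = 3408
  C=C: 2 × 591 = 1182
  H-H: 1 × 431 = 431
  Σ(formed) = 5021 kJ
ΔH = Σ(broken) − Σ(formed) = 5289 − 5021 = +268 kJ
For 2× the reaction as written: 2 × (+268) = +536 kJ

ΔH = +536 kJ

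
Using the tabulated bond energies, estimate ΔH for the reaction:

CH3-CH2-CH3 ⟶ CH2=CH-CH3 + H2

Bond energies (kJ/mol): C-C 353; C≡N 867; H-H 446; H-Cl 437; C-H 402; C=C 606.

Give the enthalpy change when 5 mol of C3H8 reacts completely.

ΔH = +525 kJ

Bonds broken (reactants):
  C-C: 2 × 353 = 706
  C-H: 8 × 402 = 3216
  Σ(broken) = 3922 kJ
Bonds formed (products):
  C-C: 1 × 353 = 353
  C-H: 6 × 402 = 2412
  C=C: 1 × 606 = 606
  H-H: 1 × 446 = 446
  Σ(formed) = 3817 kJ
ΔH = Σ(broken) − Σ(formed) = 3922 − 3817 = +105 kJ
For 5× the reaction as written: 5 × (+105) = +525 kJ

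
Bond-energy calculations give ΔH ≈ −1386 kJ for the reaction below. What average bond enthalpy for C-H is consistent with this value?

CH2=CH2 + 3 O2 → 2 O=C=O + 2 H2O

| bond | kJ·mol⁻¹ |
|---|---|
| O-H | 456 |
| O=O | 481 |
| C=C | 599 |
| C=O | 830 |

Let D be the C-H bond energy.
Σ(broken) = 4×D + 1×599 + 3×481 = 2042 + 4D
Σ(formed) = 4×830 + 4×456 = 5144
ΔH = Σ(broken) − Σ(formed) = (2042 + 4D) − (5144) = −3102 + 4D
Setting this equal to −1386 kJ gives 4D = 1716, so D = 429 kJ/mol.

D(C-H) ≈ 429 kJ/mol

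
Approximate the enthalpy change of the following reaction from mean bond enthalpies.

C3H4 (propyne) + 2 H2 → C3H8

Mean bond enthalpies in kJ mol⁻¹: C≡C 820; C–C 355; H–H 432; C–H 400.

ΔH ≈ −271 kJ

Bonds broken (reactants):
  C≡C: 1 × 820 = 820
  C–C: 1 × 355 = 355
  C–H: 4 × 400 = 1600
  H–H: 2 × 432 = 864
  Σ(broken) = 3639 kJ
Bonds formed (products):
  C–C: 2 × 355 = 710
  C–H: 8 × 400 = 3200
  Σ(formed) = 3910 kJ
ΔH = Σ(broken) − Σ(formed) = 3639 − 3910 = −271 kJ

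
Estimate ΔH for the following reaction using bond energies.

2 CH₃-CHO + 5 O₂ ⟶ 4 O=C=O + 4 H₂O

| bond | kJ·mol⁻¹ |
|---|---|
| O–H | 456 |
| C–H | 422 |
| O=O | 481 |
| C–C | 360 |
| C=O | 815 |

ΔH ≈ −2037 kJ

Bonds broken (reactants):
  C–C: 2 × 360 = 720
  C–H: 8 × 422 = 3376
  C=O: 2 × 815 = 1630
  O=O: 5 × 481 = 2405
  Σ(broken) = 8131 kJ
Bonds formed (products):
  C=O: 8 × 815 = 6520
  O–H: 8 × 456 = 3648
  Σ(formed) = 10168 kJ
ΔH = Σ(broken) − Σ(formed) = 8131 − 10168 = −2037 kJ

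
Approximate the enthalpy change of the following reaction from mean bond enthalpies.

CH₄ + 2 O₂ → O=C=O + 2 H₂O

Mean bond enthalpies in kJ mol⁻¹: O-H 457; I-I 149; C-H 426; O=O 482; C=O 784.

ΔH ≈ −728 kJ

Bonds broken (reactants):
  C-H: 4 × 426 = 1704
  O=O: 2 × 482 = 964
  Σ(broken) = 2668 kJ
Bonds formed (products):
  C=O: 2 × 784 = 1568
  O-H: 4 × 457 = 1828
  Σ(formed) = 3396 kJ
ΔH = Σ(broken) − Σ(formed) = 2668 − 3396 = −728 kJ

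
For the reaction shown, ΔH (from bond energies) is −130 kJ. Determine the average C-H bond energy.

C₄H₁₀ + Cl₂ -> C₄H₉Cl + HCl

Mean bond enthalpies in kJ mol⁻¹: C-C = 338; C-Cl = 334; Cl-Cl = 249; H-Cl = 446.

D(C-H) ≈ 401 kJ/mol

Let D be the C-H bond energy.
Σ(broken) = 3×338 + 10×D + 1×249 = 1263 + 10D
Σ(formed) = 3×338 + 1×334 + 9×D + 1×446 = 1794 + 9D
ΔH = Σ(broken) − Σ(formed) = (1263 + 10D) − (1794 + 9D) = −531 + D
Setting this equal to −130 kJ gives D = 401 kJ/mol.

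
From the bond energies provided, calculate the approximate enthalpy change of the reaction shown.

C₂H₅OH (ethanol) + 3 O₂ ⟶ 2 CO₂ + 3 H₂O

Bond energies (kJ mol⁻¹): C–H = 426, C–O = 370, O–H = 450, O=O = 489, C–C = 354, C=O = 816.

ΔH ≈ −1193 kJ

Bonds broken (reactants):
  C–C: 1 × 354 = 354
  C–H: 5 × 426 = 2130
  C–O: 1 × 370 = 370
  O–H: 1 × 450 = 450
  O=O: 3 × 489 = 1467
  Σ(broken) = 4771 kJ
Bonds formed (products):
  C=O: 4 × 816 = 3264
  O–H: 6 × 450 = 2700
  Σ(formed) = 5964 kJ
ΔH = Σ(broken) − Σ(formed) = 4771 − 5964 = −1193 kJ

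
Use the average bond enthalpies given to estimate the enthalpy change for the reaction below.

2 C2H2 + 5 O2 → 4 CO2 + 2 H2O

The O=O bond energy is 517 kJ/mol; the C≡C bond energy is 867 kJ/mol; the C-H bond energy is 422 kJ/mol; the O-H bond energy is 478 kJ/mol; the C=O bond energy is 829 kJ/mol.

ΔH ≈ −2537 kJ

Bonds broken (reactants):
  C≡C: 2 × 867 = 1734
  C-H: 4 × 422 = 1688
  O=O: 5 × 517 = 2585
  Σ(broken) = 6007 kJ
Bonds formed (products):
  C=O: 8 × 829 = 6632
  O-H: 4 × 478 = 1912
  Σ(formed) = 8544 kJ
ΔH = Σ(broken) − Σ(formed) = 6007 − 8544 = −2537 kJ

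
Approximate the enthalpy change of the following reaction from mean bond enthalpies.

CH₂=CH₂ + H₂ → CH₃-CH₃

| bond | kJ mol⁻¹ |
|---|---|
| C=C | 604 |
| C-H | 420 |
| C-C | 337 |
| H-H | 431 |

Bonds broken (reactants):
  C-H: 4 × 420 = 1680
  C=C: 1 × 604 = 604
  H-H: 1 × 431 = 431
  Σ(broken) = 2715 kJ
Bonds formed (products):
  C-C: 1 × 337 = 337
  C-H: 6 × 420 = 2520
  Σ(formed) = 2857 kJ
ΔH = Σ(broken) − Σ(formed) = 2715 − 2857 = −142 kJ

ΔH ≈ −142 kJ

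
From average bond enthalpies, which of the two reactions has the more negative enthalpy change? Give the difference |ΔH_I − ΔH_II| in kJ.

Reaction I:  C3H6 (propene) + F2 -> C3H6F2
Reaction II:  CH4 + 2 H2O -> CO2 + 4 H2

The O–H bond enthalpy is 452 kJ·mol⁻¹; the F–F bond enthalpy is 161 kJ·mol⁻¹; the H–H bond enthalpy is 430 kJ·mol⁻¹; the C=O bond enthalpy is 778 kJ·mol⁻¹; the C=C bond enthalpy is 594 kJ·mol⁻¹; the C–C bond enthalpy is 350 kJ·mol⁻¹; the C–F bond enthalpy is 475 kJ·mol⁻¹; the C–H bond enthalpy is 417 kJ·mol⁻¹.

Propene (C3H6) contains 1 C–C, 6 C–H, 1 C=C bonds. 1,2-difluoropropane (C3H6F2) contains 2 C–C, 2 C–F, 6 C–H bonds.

Reaction I:
  Bonds broken (reactants):
    C–C: 1 × 350 = 350
    C–H: 6 × 417 = 2502
    C=C: 1 × 594 = 594
    F–F: 1 × 161 = 161
    Σ(broken) = 3607 kJ
  Bonds formed (products):
    C–C: 2 × 350 = 700
    C–F: 2 × 475 = 950
    C–H: 6 × 417 = 2502
    Σ(formed) = 4152 kJ
  ΔH_I = 3607 − 4152 = −545 kJ
Reaction II:
  Bonds broken (reactants):
    C–H: 4 × 417 = 1668
    O–H: 4 × 452 = 1808
    Σ(broken) = 3476 kJ
  Bonds formed (products):
    C=O: 2 × 778 = 1556
    H–H: 4 × 430 = 1720
    Σ(formed) = 3276 kJ
  ΔH_II = 3476 − 3276 = +200 kJ
ΔH_I − ΔH_II = −745 kJ, so reaction I has the more negative ΔH; |ΔH_I − ΔH_II| = 745 kJ.

Reaction I, by 745 kJ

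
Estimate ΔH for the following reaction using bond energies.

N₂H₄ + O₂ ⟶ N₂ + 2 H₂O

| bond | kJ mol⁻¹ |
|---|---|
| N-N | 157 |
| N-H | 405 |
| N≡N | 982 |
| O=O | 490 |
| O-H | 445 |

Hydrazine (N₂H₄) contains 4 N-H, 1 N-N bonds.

Bonds broken (reactants):
  N-H: 4 × 405 = 1620
  N-N: 1 × 157 = 157
  O=O: 1 × 490 = 490
  Σ(broken) = 2267 kJ
Bonds formed (products):
  N≡N: 1 × 982 = 982
  O-H: 4 × 445 = 1780
  Σ(formed) = 2762 kJ
ΔH = Σ(broken) − Σ(formed) = 2267 − 2762 = −495 kJ

ΔH ≈ −495 kJ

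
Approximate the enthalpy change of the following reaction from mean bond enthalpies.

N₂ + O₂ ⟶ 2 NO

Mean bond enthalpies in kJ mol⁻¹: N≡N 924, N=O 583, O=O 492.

Bonds broken (reactants):
  N≡N: 1 × 924 = 924
  O=O: 1 × 492 = 492
  Σ(broken) = 1416 kJ
Bonds formed (products):
  N=O: 2 × 583 = 1166
  Σ(formed) = 1166 kJ
ΔH = Σ(broken) − Σ(formed) = 1416 − 1166 = +250 kJ

ΔH ≈ +250 kJ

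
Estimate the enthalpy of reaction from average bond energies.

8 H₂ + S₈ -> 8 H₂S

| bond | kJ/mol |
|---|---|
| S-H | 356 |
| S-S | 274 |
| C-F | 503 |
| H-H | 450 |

ΔH ≈ +96 kJ

Bonds broken (reactants):
  H-H: 8 × 450 = 3600
  S-S: 8 × 274 = 2192
  Σ(broken) = 5792 kJ
Bonds formed (products):
  S-H: 16 × 356 = 5696
  Σ(formed) = 5696 kJ
ΔH = Σ(broken) − Σ(formed) = 5792 − 5696 = +96 kJ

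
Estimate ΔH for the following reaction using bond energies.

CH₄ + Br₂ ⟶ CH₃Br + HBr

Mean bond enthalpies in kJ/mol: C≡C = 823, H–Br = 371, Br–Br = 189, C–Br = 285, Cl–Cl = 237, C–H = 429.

Bonds broken (reactants):
  Br–Br: 1 × 189 = 189
  C–H: 4 × 429 = 1716
  Σ(broken) = 1905 kJ
Bonds formed (products):
  C–Br: 1 × 285 = 285
  C–H: 3 × 429 = 1287
  H–Br: 1 × 371 = 371
  Σ(formed) = 1943 kJ
ΔH = Σ(broken) − Σ(formed) = 1905 − 1943 = −38 kJ

ΔH ≈ −38 kJ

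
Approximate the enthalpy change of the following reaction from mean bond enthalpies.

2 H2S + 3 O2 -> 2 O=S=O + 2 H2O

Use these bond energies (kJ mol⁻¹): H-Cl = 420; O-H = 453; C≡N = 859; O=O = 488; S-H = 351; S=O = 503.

Bonds broken (reactants):
  O=O: 3 × 488 = 1464
  S-H: 4 × 351 = 1404
  Σ(broken) = 2868 kJ
Bonds formed (products):
  O-H: 4 × 453 = 1812
  S=O: 4 × 503 = 2012
  Σ(formed) = 3824 kJ
ΔH = Σ(broken) − Σ(formed) = 2868 − 3824 = −956 kJ

ΔH ≈ −956 kJ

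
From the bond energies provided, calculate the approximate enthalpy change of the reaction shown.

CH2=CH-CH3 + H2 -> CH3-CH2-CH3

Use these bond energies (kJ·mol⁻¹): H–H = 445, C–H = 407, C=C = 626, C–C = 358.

Bonds broken (reactants):
  C–C: 1 × 358 = 358
  C–H: 6 × 407 = 2442
  C=C: 1 × 626 = 626
  H–H: 1 × 445 = 445
  Σ(broken) = 3871 kJ
Bonds formed (products):
  C–C: 2 × 358 = 716
  C–H: 8 × 407 = 3256
  Σ(formed) = 3972 kJ
ΔH = Σ(broken) − Σ(formed) = 3871 − 3972 = −101 kJ

ΔH ≈ −101 kJ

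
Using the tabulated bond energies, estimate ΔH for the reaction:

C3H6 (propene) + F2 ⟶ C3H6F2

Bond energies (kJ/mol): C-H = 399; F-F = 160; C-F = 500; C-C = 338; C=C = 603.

ΔH ≈ −575 kJ

Bonds broken (reactants):
  C-C: 1 × 338 = 338
  C-H: 6 × 399 = 2394
  C=C: 1 × 603 = 603
  F-F: 1 × 160 = 160
  Σ(broken) = 3495 kJ
Bonds formed (products):
  C-C: 2 × 338 = 676
  C-F: 2 × 500 = 1000
  C-H: 6 × 399 = 2394
  Σ(formed) = 4070 kJ
ΔH = Σ(broken) − Σ(formed) = 3495 − 4070 = −575 kJ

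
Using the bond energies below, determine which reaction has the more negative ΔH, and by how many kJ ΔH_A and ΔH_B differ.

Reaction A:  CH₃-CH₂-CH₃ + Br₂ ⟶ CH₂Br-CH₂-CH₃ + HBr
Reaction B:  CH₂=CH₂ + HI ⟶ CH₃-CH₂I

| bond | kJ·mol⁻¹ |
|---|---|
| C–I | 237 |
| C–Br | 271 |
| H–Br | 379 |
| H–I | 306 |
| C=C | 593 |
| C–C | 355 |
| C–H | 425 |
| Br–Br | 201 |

Reaction A:
  Bonds broken (reactants):
    Br–Br: 1 × 201 = 201
    C–C: 2 × 355 = 710
    C–H: 8 × 425 = 3400
    Σ(broken) = 4311 kJ
  Bonds formed (products):
    C–Br: 1 × 271 = 271
    C–C: 2 × 355 = 710
    C–H: 7 × 425 = 2975
    H–Br: 1 × 379 = 379
    Σ(formed) = 4335 kJ
  ΔH_A = 4311 − 4335 = −24 kJ
Reaction B:
  Bonds broken (reactants):
    C–H: 4 × 425 = 1700
    C=C: 1 × 593 = 593
    H–I: 1 × 306 = 306
    Σ(broken) = 2599 kJ
  Bonds formed (products):
    C–C: 1 × 355 = 355
    C–H: 5 × 425 = 2125
    C–I: 1 × 237 = 237
    Σ(formed) = 2717 kJ
  ΔH_B = 2599 − 2717 = −118 kJ
ΔH_A − ΔH_B = +94 kJ, so reaction B has the more negative ΔH; |ΔH_A − ΔH_B| = 94 kJ.

Reaction B, by 94 kJ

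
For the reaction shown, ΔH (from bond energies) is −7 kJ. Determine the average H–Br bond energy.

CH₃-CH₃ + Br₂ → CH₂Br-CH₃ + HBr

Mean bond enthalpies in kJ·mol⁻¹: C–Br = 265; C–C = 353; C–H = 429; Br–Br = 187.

Let D be the H–Br bond energy.
Σ(broken) = 1×187 + 1×353 + 6×429 = 3114
Σ(formed) = 1×265 + 1×353 + 5×429 + 1×D = 2763 + D
ΔH = Σ(broken) − Σ(formed) = (3114) − (2763 + D) = +351 − D
Setting this equal to −7 kJ gives D = 358 kJ/mol.

D(H–Br) ≈ 358 kJ/mol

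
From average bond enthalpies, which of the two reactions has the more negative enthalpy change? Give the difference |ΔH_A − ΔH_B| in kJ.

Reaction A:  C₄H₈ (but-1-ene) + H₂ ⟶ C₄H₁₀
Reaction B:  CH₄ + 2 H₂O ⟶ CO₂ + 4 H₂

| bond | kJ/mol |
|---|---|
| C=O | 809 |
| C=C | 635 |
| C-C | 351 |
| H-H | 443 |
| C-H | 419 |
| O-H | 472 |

Reaction A, by 285 kJ

Reaction A:
  Bonds broken (reactants):
    C-C: 2 × 351 = 702
    C-H: 8 × 419 = 3352
    C=C: 1 × 635 = 635
    H-H: 1 × 443 = 443
    Σ(broken) = 5132 kJ
  Bonds formed (products):
    C-C: 3 × 351 = 1053
    C-H: 10 × 419 = 4190
    Σ(formed) = 5243 kJ
  ΔH_A = 5132 − 5243 = −111 kJ
Reaction B:
  Bonds broken (reactants):
    C-H: 4 × 419 = 1676
    O-H: 4 × 472 = 1888
    Σ(broken) = 3564 kJ
  Bonds formed (products):
    C=O: 2 × 809 = 1618
    H-H: 4 × 443 = 1772
    Σ(formed) = 3390 kJ
  ΔH_B = 3564 − 3390 = +174 kJ
ΔH_A − ΔH_B = −285 kJ, so reaction A has the more negative ΔH; |ΔH_A − ΔH_B| = 285 kJ.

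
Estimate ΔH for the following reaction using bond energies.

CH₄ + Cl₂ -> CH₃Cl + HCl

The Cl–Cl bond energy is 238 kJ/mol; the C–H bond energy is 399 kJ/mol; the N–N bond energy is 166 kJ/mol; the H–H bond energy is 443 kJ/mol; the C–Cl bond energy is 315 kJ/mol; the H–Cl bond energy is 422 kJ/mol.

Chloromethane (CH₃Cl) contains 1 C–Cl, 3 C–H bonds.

ΔH ≈ −100 kJ

Bonds broken (reactants):
  C–H: 4 × 399 = 1596
  Cl–Cl: 1 × 238 = 238
  Σ(broken) = 1834 kJ
Bonds formed (products):
  C–Cl: 1 × 315 = 315
  C–H: 3 × 399 = 1197
  H–Cl: 1 × 422 = 422
  Σ(formed) = 1934 kJ
ΔH = Σ(broken) − Σ(formed) = 1834 − 1934 = −100 kJ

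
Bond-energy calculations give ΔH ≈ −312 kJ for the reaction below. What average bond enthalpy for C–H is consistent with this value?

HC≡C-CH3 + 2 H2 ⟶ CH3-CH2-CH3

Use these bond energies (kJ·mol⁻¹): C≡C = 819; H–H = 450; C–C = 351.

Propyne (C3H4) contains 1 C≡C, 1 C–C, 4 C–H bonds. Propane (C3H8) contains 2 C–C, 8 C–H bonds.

D(C–H) ≈ 420 kJ/mol

Let D be the C–H bond energy.
Σ(broken) = 1×819 + 1×351 + 4×D + 2×450 = 2070 + 4D
Σ(formed) = 2×351 + 8×D = 702 + 8D
ΔH = Σ(broken) − Σ(formed) = (2070 + 4D) − (702 + 8D) = +1368 − 4D
Setting this equal to −312 kJ gives 4D = 1680, so D = 420 kJ/mol.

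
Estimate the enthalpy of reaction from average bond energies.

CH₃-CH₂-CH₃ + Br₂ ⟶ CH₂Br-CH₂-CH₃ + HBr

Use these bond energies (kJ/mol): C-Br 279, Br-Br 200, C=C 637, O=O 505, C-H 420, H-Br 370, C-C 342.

ΔH ≈ −29 kJ

Bonds broken (reactants):
  Br-Br: 1 × 200 = 200
  C-C: 2 × 342 = 684
  C-H: 8 × 420 = 3360
  Σ(broken) = 4244 kJ
Bonds formed (products):
  C-Br: 1 × 279 = 279
  C-C: 2 × 342 = 684
  C-H: 7 × 420 = 2940
  H-Br: 1 × 370 = 370
  Σ(formed) = 4273 kJ
ΔH = Σ(broken) − Σ(formed) = 4244 − 4273 = −29 kJ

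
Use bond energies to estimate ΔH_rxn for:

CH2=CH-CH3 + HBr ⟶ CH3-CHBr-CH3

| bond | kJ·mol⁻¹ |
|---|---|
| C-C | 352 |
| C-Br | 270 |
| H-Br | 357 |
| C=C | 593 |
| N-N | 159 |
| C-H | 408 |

Bonds broken (reactants):
  C-C: 1 × 352 = 352
  C-H: 6 × 408 = 2448
  C=C: 1 × 593 = 593
  H-Br: 1 × 357 = 357
  Σ(broken) = 3750 kJ
Bonds formed (products):
  C-Br: 1 × 270 = 270
  C-C: 2 × 352 = 704
  C-H: 7 × 408 = 2856
  Σ(formed) = 3830 kJ
ΔH = Σ(broken) − Σ(formed) = 3750 − 3830 = −80 kJ

ΔH ≈ −80 kJ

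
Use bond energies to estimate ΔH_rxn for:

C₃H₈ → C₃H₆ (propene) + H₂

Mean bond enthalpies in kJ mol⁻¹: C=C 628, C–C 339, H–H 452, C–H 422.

Bonds broken (reactants):
  C–C: 2 × 339 = 678
  C–H: 8 × 422 = 3376
  Σ(broken) = 4054 kJ
Bonds formed (products):
  C–C: 1 × 339 = 339
  C–H: 6 × 422 = 2532
  C=C: 1 × 628 = 628
  H–H: 1 × 452 = 452
  Σ(formed) = 3951 kJ
ΔH = Σ(broken) − Σ(formed) = 4054 − 3951 = +103 kJ

ΔH ≈ +103 kJ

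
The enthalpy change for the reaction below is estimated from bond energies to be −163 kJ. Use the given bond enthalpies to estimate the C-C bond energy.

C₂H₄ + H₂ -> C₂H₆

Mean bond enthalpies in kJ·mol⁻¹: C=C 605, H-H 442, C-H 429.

D(C-C) ≈ 352 kJ/mol

Let D be the C-C bond energy.
Σ(broken) = 4×429 + 1×605 + 1×442 = 2763
Σ(formed) = 1×D + 6×429 = 2574 + D
ΔH = Σ(broken) − Σ(formed) = (2763) − (2574 + D) = +189 − D
Setting this equal to −163 kJ gives D = 352 kJ/mol.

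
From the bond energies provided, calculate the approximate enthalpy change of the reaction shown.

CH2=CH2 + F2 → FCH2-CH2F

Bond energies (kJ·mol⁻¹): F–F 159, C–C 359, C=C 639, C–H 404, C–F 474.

Bonds broken (reactants):
  C–H: 4 × 404 = 1616
  C=C: 1 × 639 = 639
  F–F: 1 × 159 = 159
  Σ(broken) = 2414 kJ
Bonds formed (products):
  C–C: 1 × 359 = 359
  C–F: 2 × 474 = 948
  C–H: 4 × 404 = 1616
  Σ(formed) = 2923 kJ
ΔH = Σ(broken) − Σ(formed) = 2414 − 2923 = −509 kJ

ΔH ≈ −509 kJ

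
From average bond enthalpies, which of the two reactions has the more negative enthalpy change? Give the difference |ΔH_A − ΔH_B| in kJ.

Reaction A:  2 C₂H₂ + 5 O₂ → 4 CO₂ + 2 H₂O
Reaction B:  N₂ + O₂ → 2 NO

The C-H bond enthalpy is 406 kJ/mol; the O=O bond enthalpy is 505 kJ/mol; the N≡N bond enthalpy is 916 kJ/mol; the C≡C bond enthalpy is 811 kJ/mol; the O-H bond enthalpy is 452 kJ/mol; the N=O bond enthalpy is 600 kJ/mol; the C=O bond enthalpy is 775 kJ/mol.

Reaction A:
  Bonds broken (reactants):
    C≡C: 2 × 811 = 1622
    C-H: 4 × 406 = 1624
    O=O: 5 × 505 = 2525
    Σ(broken) = 5771 kJ
  Bonds formed (products):
    C=O: 8 × 775 = 6200
    O-H: 4 × 452 = 1808
    Σ(formed) = 8008 kJ
  ΔH_A = 5771 − 8008 = −2237 kJ
Reaction B:
  Bonds broken (reactants):
    N≡N: 1 × 916 = 916
    O=O: 1 × 505 = 505
    Σ(broken) = 1421 kJ
  Bonds formed (products):
    N=O: 2 × 600 = 1200
    Σ(formed) = 1200 kJ
  ΔH_B = 1421 − 1200 = +221 kJ
ΔH_A − ΔH_B = −2458 kJ, so reaction A has the more negative ΔH; |ΔH_A − ΔH_B| = 2458 kJ.

Reaction A, by 2458 kJ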